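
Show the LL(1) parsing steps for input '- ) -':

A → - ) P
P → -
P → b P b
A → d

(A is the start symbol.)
LL(1) parsing maintains a stack (initially the start symbol over $) and the input. At each step: if the stack top is a terminal, match it against the current input token; if it is a non-terminal N, replace it with the RHS of M[N, lookahead] (the unique production whose predict set contains the lookahead).

Stack is shown with the top on the left.

Stack    Input    Action
------------------------
A $      - ) - $  output A → - ) P
- ) P $  - ) - $  match '-'
) P $    ) - $    match ')'
P $      - $      output P → -
- $      - $      match '-'
$        $        accept

The string is accepted.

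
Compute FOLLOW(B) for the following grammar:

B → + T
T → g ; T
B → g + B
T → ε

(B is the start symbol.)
To compute FOLLOW(B), find every occurrence of B on a right-hand side N → α B β: add FIRST(β) \ {ε}, and if β is empty or nullable also add FOLLOW(N). Iterate to a fixed point.

B is the start symbol, so $ ∈ FOLLOW(B).
In B → g + B: B is at the end; this adds FOLLOW(B) to itself — nothing new

Taking the union: FOLLOW(B) = { $ }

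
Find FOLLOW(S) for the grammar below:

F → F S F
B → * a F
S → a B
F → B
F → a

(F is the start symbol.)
{ '*', 'a' }

In F → F S F: S is followed by F, add FIRST(F) \ {ε} = { '*', 'a' }

Taking the union: FOLLOW(S) = { '*', 'a' }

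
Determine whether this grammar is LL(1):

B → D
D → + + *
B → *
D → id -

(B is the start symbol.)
Relevant sets:
  FIRST(D) = { '+', 'id' }

For B:
  PREDICT(B → D) = { '+', 'id' }
  PREDICT(B → '*') = { '*' }
For D:
  PREDICT(D → '+' '+' '*') = { '+' }
  PREDICT(D → id '-') = { 'id' }

All predict sets are disjoint. The grammar IS LL(1).

Answer: Yes, the grammar is LL(1).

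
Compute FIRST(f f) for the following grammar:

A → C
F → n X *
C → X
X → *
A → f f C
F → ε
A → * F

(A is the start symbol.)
To compute FIRST(f f), process the symbols left to right:
Symbol f is a terminal. Add 'f' and stop.
FIRST(f f) = { 'f' }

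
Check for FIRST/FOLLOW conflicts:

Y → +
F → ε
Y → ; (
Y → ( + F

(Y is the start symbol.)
Nullable non-terminals: F.
F has a nullable alternative but only one production, so nothing to check.

Y has no nullable alternative, so no FIRST/FOLLOW check is needed there.

No FIRST/FOLLOW conflicts found.

Answer: No FIRST/FOLLOW conflicts.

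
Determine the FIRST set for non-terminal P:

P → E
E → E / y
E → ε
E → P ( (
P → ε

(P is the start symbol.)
FIRST sets of the other non-terminals involved (by the same procedure, iterated to a fixed point):
  FIRST(E) = { '(', '/', ε }

From P → E:
  - E is a non-terminal: add FIRST(E) \ {ε} = { '(', '/' }
    E is nullable and nothing follows, so the whole right-hand side can vanish: ε ∈ FIRST(P)
From P → ε:
  - ε-production, so ε ∈ FIRST(P)

Collecting: FIRST(P) = { '(', '/', ε }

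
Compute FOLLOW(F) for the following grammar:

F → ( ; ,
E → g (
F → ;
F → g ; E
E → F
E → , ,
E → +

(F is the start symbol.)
{ $ }

F is the start symbol, so $ ∈ FOLLOW(F).
In E → F: F is at the end, add FOLLOW(E)

The FOLLOW sets referred to above (computed the same way, to a fixed point):
  FOLLOW(E) = { $ }

Taking the union: FOLLOW(F) = { $ }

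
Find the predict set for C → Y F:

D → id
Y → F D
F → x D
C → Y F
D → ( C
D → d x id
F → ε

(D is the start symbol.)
PREDICT(C → Y F) = (FIRST(RHS) \ {ε}) ∪ (FOLLOW(C) if ε ∈ FIRST(RHS), i.e. RHS ⇒* ε)
FIRST(Y) = { '(', 'd', 'id', 'x' }
FIRST(Y F) = { '(', 'd', 'id', 'x' }
ε ∉ FIRST(Y F), so FOLLOW(C) is not added.
PREDICT(C → Y F) = { '(', 'd', 'id', 'x' }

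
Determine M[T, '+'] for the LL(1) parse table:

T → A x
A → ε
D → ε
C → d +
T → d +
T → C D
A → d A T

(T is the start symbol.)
Empty (error entry)

To find M[T, '+'], we find productions for T where '+' is in the predict set (PREDICT(N → α) = (FIRST(α) \ {ε}) ∪ (FOLLOW(N) if α ⇒* ε)).

Relevant sets:
  FIRST(A) = { 'd', ε }
  FIRST(C) = { 'd' }

T → A x: PREDICT = { 'd', 'x' }
T → d +: PREDICT = { 'd' }
T → C D: PREDICT = { 'd' }

M[T, '+'] is empty (no production applies)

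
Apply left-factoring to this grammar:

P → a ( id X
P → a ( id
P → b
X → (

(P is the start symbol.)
P → a ( id P'
P' → X
P' → ε
P → b
X → (

Left-factoring transforms A → αβ₁ | αβ₂ into A → αA' and A' → β₁ | β₂
(α is the longest common prefix among the alternatives). Repeat until
no nonterminal has two alternatives with a common prefix.

Round 1: P has alternatives sharing prefix 'a ( id'. Introduce P': P → a ( id P'
  Add: P' → X
  Add: P' → ε

No remaining common prefixes — done.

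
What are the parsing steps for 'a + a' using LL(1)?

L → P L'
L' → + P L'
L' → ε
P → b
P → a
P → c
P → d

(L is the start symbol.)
LL(1) parsing maintains a stack (initially the start symbol over $) and the input. At each step: if the stack top is a terminal, match it against the current input token; if it is a non-terminal N, replace it with the RHS of M[N, lookahead] (the unique production whose predict set contains the lookahead).

Stack is shown with the top on the left.

Stack     Input    Action
-------------------------
L $       a + a $  output L → P L'
P L' $    a + a $  output P → a
a L' $    a + a $  match 'a'
L' $      + a $    output L' → + P L'
+ P L' $  + a $    match '+'
P L' $    a $      output P → a
a L' $    a $      match 'a'
L' $      $        output L' → ε
$         $        accept

The string is accepted.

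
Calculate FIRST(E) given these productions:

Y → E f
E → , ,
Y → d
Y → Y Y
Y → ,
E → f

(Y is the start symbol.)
{ ',', 'f' }

To compute FIRST(E), examine every production with E on the left-hand side, reading each right-hand side left to right until a non-nullable symbol is reached.

From E → , ,:
  - ',' is a terminal: add ',' and stop
From E → f:
  - f is a terminal: add 'f' and stop

Collecting: FIRST(E) = { ',', 'f' }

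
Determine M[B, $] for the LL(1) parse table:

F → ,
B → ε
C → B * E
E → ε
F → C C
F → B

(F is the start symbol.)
B → ε

To find M[B, $], we find productions for B where $ is in the predict set (PREDICT(N → α) = (FIRST(α) \ {ε}) ∪ (FOLLOW(N) if α ⇒* ε)).

Relevant sets:
  FOLLOW(B) = { $, '*' }

B → ε: PREDICT = { $, '*' }
  $ is in predict set, so this production goes in M[B, $]

M[B, $] = B → ε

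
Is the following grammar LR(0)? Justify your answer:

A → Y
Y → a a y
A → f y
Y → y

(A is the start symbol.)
A grammar is LR(0) if no state in the canonical LR(0) collection has:
  - both a shift item (dot before a terminal) and a complete item (shift-reduce conflict), or
  - two or more complete items (reduce-reduce conflict; the accept item [A' → A .] counts as a complete item here).

Augment with A' → A and build the canonical LR(0) collection (I0 = CLOSURE({[A' → . A]}), then GOTO on every symbol after a dot until no new states appear). It has 9 states:
  I0: { [A → . Y], [A → . f y], [A' → . A], [Y → . a a y], [Y → . y] }  — shift
  I1: { [A' → A .] }  — accept
  I2: { [A → Y .] }  — reduce
  I3: { [Y → a . a y] }  — shift
  I4: { [A → f . y] }  — shift
  I5: { [Y → y .] }  — reduce
  I6: { [A → f y .] }  — reduce
  I7: { [Y → a a . y] }  — shift
  I8: { [Y → a a y .] }  — reduce

Every state is either a pure shift/goto state or contains exactly one complete item and nothing to shift — no conflicts. The grammar is LR(0).

Answer: Yes, the grammar is LR(0)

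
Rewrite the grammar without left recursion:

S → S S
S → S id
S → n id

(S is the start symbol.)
S is directly left-recursive. The standard transformation for
  A → A α₁ | ... | A α_m | β₁ | ... | β_n
is
  A  → β₁ A' | ... | β_n A'
  A' → α₁ A' | ... | α_m A' | ε

S → n id becomes S → n id S'
S → S S becomes S' → S S'
S → S id becomes S' → id S'
Add S' → ε

Resulting grammar:
S → n id S'
S' → S S'
S' → id S'
S' → ε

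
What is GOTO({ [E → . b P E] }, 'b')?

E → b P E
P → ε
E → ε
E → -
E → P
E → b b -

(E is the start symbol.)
{ [E → b . P E], [P → .] }

GOTO(I, 'b') = CLOSURE({ [A → αX.β] : [A → α.Xβ] ∈ I, X = 'b' })

Items with dot before 'b', with the dot advanced:
  [E → . b P E] → [E → b . P E]
Closure of the advanced items:
  [E → b . P E] has the dot before P: add [P → .]

GOTO = { [E → b . P E], [P → .] }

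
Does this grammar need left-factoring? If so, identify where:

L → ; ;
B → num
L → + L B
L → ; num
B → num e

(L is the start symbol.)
Left-factoring is needed when two productions for the same non-terminal
share a common prefix on the right-hand side.

Productions for L:
  L → ; ;
  L → + L B
  L → ; num
Productions for B:
  B → num
  B → num e

Found common prefix ';' in productions for L
Found common prefix 'num' in productions for B

Answer: Yes, L has productions with common prefix ';'; B has productions with common prefix 'num'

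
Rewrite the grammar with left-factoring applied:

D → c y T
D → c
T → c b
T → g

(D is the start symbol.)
Left-factoring transforms A → αβ₁ | αβ₂ into A → αA' and A' → β₁ | β₂
(α is the longest common prefix among the alternatives). Repeat until
no nonterminal has two alternatives with a common prefix.

Round 1: D has alternatives sharing prefix 'c'. Introduce D': D → c D'
  Add: D' → y T
  Add: D' → ε

No remaining common prefixes — done.

Resulting grammar:
D → c D'
D' → y T
D' → ε
T → c b
T → g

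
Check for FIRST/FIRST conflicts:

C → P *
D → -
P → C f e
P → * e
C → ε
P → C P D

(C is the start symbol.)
Yes. P → C f e / P → '*' e on { '*' }; P → C f e / P → C P D on { '*', 'f' }; P → '*' e / P → C P D on { '*' }

A FIRST/FIRST conflict occurs when two productions N → α and N → β for the same non-terminal have FIRST(α) ∩ FIRST(β) ≠ ∅ (with ε ∈ FIRST of a nullable right-hand side, so two nullable alternatives also conflict).

FIRST sets of the non-terminals at (or reachable through a nullable prefix from) the front of some alternative:
  FIRST(P) = { '*', 'f' }
  FIRST(C) = { '*', 'f', ε }

Productions for C:
  C → P *: FIRST = { '*', 'f' }
  C → ε: FIRST = { ε }
Productions for P:
  P → C f e: FIRST = { '*', 'f' }
  P → * e: FIRST = { '*' }
  P → C P D: FIRST = { '*', 'f' }
D has only one production, so no FIRST/FIRST conflict is possible there.

Conflict for P: P → C f e and P → * e
  Overlap: { '*' }
Conflict for P: P → C f e and P → C P D
  Overlap: { '*', 'f' }
Conflict for P: P → * e and P → C P D
  Overlap: { '*' }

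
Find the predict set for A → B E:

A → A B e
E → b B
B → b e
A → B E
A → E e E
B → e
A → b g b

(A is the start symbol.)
{ 'b', 'e' }

PREDICT(A → B E) = (FIRST(RHS) \ {ε}) ∪ (FOLLOW(A) if ε ∈ FIRST(RHS), i.e. RHS ⇒* ε)
FIRST(B) = { 'b', 'e' }
FIRST(B E) = { 'b', 'e' }
ε ∉ FIRST(B E), so FOLLOW(A) is not added.
PREDICT(A → B E) = { 'b', 'e' }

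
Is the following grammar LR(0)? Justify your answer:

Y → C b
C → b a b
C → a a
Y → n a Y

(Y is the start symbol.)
Yes, the grammar is LR(0)

Augment with Y' → Y and build the canonical LR(0) collection (I0 = CLOSURE({[Y' → . Y]}), then GOTO on every symbol after a dot until no new states appear). It has 12 states:
  I0: { [C → . a a], [C → . b a b], [Y → . C b], [Y → . n a Y], [Y' → . Y] }  — shift
  I1: { [Y → C . b] }  — shift
  I2: { [Y' → Y .] }  — accept
  I3: { [C → a . a] }  — shift
  I4: { [C → b . a b] }  — shift
  I5: { [Y → n . a Y] }  — shift
  I6: { [C → . a a], [C → . b a b], [Y → . C b], [Y → . n a Y], [Y → n a . Y] }  — shift
  I7: { [Y → n a Y .] }  — reduce
  I8: { [C → b a . b] }  — shift
  I9: { [C → b a b .] }  — reduce
  I10: { [C → a a .] }  — reduce
  I11: { [Y → C b .] }  — reduce

Every state is either a pure shift/goto state or contains exactly one complete item and nothing to shift — no conflicts. The grammar is LR(0).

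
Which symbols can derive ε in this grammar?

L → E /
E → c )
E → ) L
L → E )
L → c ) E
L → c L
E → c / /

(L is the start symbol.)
None

There are no ε-productions, so no non-terminal can derive ε.
No non-terminals are nullable.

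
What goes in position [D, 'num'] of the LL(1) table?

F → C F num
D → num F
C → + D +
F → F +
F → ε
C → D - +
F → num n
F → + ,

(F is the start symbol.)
To find M[D, 'num'], we find productions for D where 'num' is in the predict set (PREDICT(N → α) = (FIRST(α) \ {ε}) ∪ (FOLLOW(N) if α ⇒* ε)).

D → num F: PREDICT = { 'num' }
  'num' is in predict set, so this production goes in M[D, 'num']

M[D, 'num'] = D → num F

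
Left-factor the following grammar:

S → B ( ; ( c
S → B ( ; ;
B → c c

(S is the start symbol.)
S → B ( ; S'
S' → ( c
S' → ;
B → c c

Left-factoring transforms A → αβ₁ | αβ₂ into A → αA' and A' → β₁ | β₂
(α is the longest common prefix among the alternatives). Repeat until
no nonterminal has two alternatives with a common prefix.

Round 1: S has alternatives sharing prefix 'B ( ;'. Introduce S': S → B ( ; S'
  Add: S' → ( c
  Add: S' → ;

No remaining common prefixes — done.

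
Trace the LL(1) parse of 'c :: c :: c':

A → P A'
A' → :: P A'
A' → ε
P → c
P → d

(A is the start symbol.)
LL(1) parsing maintains a stack (initially the start symbol over $) and the input. At each step: if the stack top is a terminal, match it against the current input token; if it is a non-terminal N, replace it with the RHS of M[N, lookahead] (the unique production whose predict set contains the lookahead).

Stack is shown with the top on the left.

Stack      Input          Action
--------------------------------
A $        c :: c :: c $  output A → P A'
P A' $     c :: c :: c $  output P → c
c A' $     c :: c :: c $  match 'c'
A' $       :: c :: c $    output A' → :: P A'
:: P A' $  :: c :: c $    match '::'
P A' $     c :: c $       output P → c
c A' $     c :: c $       match 'c'
A' $       :: c $         output A' → :: P A'
:: P A' $  :: c $         match '::'
P A' $     c $            output P → c
c A' $     c $            match 'c'
A' $       $              output A' → ε
$          $              accept

The string is accepted.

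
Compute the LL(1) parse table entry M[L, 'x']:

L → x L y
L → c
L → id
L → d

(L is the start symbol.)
L → x L y

To find M[L, 'x'], we find productions for L where 'x' is in the predict set (PREDICT(N → α) = (FIRST(α) \ {ε}) ∪ (FOLLOW(N) if α ⇒* ε)).

L → x L y: PREDICT = { 'x' }
  'x' is in predict set, so this production goes in M[L, 'x']
L → c: PREDICT = { 'c' }
L → id: PREDICT = { 'id' }
L → d: PREDICT = { 'd' }

M[L, 'x'] = L → x L y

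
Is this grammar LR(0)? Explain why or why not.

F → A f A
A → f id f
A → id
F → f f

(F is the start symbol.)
Yes, the grammar is LR(0)

A grammar is LR(0) if no state in the canonical LR(0) collection has:
  - both a shift item (dot before a terminal) and a complete item (shift-reduce conflict), or
  - two or more complete items (reduce-reduce conflict; the accept item [F' → F .] counts as a complete item here).

Augment with F' → F and build the canonical LR(0) collection (I0 = CLOSURE({[F' → . F]}), then GOTO on every symbol after a dot until no new states appear). It has 11 states:
  I0: { [A → . f id f], [A → . id], [F → . A f A], [F → . f f], [F' → . F] }  — shift
  I1: { [F → A . f A] }  — shift
  I2: { [F' → F .] }  — accept
  I3: { [A → f . id f], [F → f . f] }  — shift
  I4: { [A → id .] }  — reduce
  I5: { [F → f f .] }  — reduce
  I6: { [A → f id . f] }  — shift
  I7: { [A → f id f .] }  — reduce
  I8: { [A → . f id f], [A → . id], [F → A f . A] }  — shift
  I9: { [F → A f A .] }  — reduce
  I10: { [A → f . id f] }  — shift

Every state is either a pure shift/goto state or contains exactly one complete item and nothing to shift — no conflicts. The grammar is LR(0).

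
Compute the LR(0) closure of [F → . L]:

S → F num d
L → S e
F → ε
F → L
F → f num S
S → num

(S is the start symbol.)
To compute CLOSURE, for each item [A → α.Bβ] where B is a non-terminal, add [B → .γ] for all productions B → γ; repeat for the newly added items until nothing changes.

Start with: [F → . L]
  [F → . L] has the dot before L: add [L → . S e]
  [L → . S e] has the dot before S: add [S → . F num d], [S → . num]
  [S → . F num d] has the dot before F: add [F → .], [F → . f num S]
No further items can be added.

CLOSURE = { [F → . L], [F → . f num S], [F → .], [L → . S e], [S → . F num d], [S → . num] }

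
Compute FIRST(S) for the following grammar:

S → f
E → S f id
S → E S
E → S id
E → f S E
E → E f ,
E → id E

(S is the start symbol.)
To compute FIRST(S), examine every production with S on the left-hand side, reading each right-hand side left to right until a non-nullable symbol is reached.

FIRST sets of the other non-terminals involved (by the same procedure, iterated to a fixed point):
  FIRST(E) = { 'f', 'id' }

From S → f:
  - f is a terminal: add 'f' and stop
From S → E S:
  - E is a non-terminal: add FIRST(E) \ {ε} = { 'f', 'id' }
    E is not nullable, so stop

Collecting: FIRST(S) = { 'f', 'id' }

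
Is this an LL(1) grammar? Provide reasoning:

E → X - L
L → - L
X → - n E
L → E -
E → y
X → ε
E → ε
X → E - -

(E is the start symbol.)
A grammar is LL(1) if for each non-terminal N with multiple productions, the predict sets of those productions are pairwise disjoint, where PREDICT(N → α) = (FIRST(α) \ {ε}) ∪ (FOLLOW(N) if α ⇒* ε).

Relevant sets:
  FIRST(X) = { '-', 'y', ε }
  FIRST(E) = { '-', 'y', ε }
  FOLLOW(E) = { $, '-' }
  FOLLOW(X) = { '-' }

For E:
  PREDICT(E → X '-' L) = { '-', 'y' }
  PREDICT(E → y) = { 'y' }
  PREDICT(E → ε) = { $, '-' }
For L:
  PREDICT(L → '-' L) = { '-' }
  PREDICT(L → E '-') = { '-', 'y' }
For X:
  PREDICT(X → '-' n E) = { '-' }
  PREDICT(X → ε) = { '-' }
  PREDICT(X → E '-' '-') = { '-', 'y' }

Conflict found: Predict set conflict for E: { 'y' }
The grammar is NOT LL(1).

Answer: No. Predict set conflict for E: { 'y' }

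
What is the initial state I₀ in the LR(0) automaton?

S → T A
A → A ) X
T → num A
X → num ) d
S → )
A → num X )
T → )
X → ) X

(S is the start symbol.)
{ [S → . )], [S → . T A], [S' → . S], [T → . )], [T → . num A] }

First, augment the grammar with S' → S
I₀ = CLOSURE({ [S' → . S] }):
  [S' → . S] has the dot before S: add [S → . T A], [S → . )]
  [S → . T A] has the dot before T: add [T → . num A], [T → . )]
No further items can be added.

I₀ = { [S → . )], [S → . T A], [S' → . S], [T → . )], [T → . num A] }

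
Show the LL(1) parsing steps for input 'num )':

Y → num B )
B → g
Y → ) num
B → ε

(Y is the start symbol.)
LL(1) parsing maintains a stack (initially the start symbol over $) and the input. At each step: if the stack top is a terminal, match it against the current input token; if it is a non-terminal N, replace it with the RHS of M[N, lookahead] (the unique production whose predict set contains the lookahead).

Stack is shown with the top on the left.

Stack      Input    Action
--------------------------
Y $        num ) $  output Y → num B )
num B ) $  num ) $  match 'num'
B ) $      ) $      output B → ε
) $        ) $      match ')'
$          $        accept

The string is accepted.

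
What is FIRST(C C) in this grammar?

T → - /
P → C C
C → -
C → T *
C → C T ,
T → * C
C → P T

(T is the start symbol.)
{ '*', '-' }

FIRST sets of the non-terminals involved (from the grammar, by fixed-point iteration):
  FIRST(C) = { '*', '-' }

To compute FIRST(C C), process the symbols left to right:
Symbol C is a non-terminal. Add FIRST(C) \ {ε} = { '*', '-' }
C is not nullable (ε ∉ FIRST(C)), so stop here.
FIRST(C C) = { '*', '-' }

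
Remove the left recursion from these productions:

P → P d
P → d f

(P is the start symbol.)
P is directly left-recursive. The standard transformation for
  A → A α₁ | ... | A α_m | β₁ | ... | β_n
is
  A  → β₁ A' | ... | β_n A'
  A' → α₁ A' | ... | α_m A' | ε

P → d f becomes P → d f P'
P → P d becomes P' → d P'
Add P' → ε

Resulting grammar:
P → d f P'
P' → d P'
P' → ε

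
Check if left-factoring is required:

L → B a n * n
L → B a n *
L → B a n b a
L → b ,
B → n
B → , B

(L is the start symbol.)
Left-factoring is needed when two productions for the same non-terminal
share a common prefix on the right-hand side.

Productions for L:
  L → B a n * n
  L → B a n *
  L → B a n b a
  L → b ,
Productions for B:
  B → n
  B → , B

Found common prefix 'B a n' in productions for L

Answer: Yes, L has productions with common prefix 'B a n'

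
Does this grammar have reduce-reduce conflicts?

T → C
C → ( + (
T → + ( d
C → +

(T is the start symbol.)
A reduce-reduce conflict occurs when an LR(0) state has two complete items [A → α .] and [B → β .] — both call for a reduction, and with no lookahead the parser cannot choose between them.

Augment with T' → T and build the canonical LR(0) collection (I0 = CLOSURE({[T' → . T]}), then GOTO on every symbol after a dot until no new states appear). It has 9 states:
  I0: { [C → . ( + (], [C → . +], [T → . + ( d], [T → . C], [T' → . T] }  — shift
  I1: { [C → ( . + (] }  — shift
  I2: { [C → + .], [T → + . ( d] }  — shift, reduce
  I3: { [T → C .] }  — reduce
  I4: { [T' → T .] }  — accept
  I5: { [T → + ( . d] }  — shift
  I6: { [T → + ( d .] }  — reduce
  I7: { [C → ( + . (] }  — shift
  I8: { [C → ( + ( .] }  — reduce

No state contains more than one complete item.

Answer: No reduce-reduce conflicts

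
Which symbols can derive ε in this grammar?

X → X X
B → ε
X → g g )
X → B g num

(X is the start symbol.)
{ 'B' }

A non-terminal is nullable if it can derive ε (the empty string): either it has an ε-production, or it has a production whose right-hand side consists entirely of nullable non-terminals.

ε-productions: B → ε
So B is immediately nullable.
No further non-terminal can be added: every production for the remaining non-terminals contains a terminal or a non-nullable non-terminal.
Nullable = { 'B' }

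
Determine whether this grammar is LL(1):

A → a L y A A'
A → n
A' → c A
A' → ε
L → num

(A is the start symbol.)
No. Predict set conflict for A': { 'c' }

A grammar is LL(1) if for each non-terminal N with multiple productions, the predict sets of those productions are pairwise disjoint, where PREDICT(N → α) = (FIRST(α) \ {ε}) ∪ (FOLLOW(N) if α ⇒* ε).

Relevant sets:
  FOLLOW(A') = { $, 'c' }

For A:
  PREDICT(A → a L y A A') = { 'a' }
  PREDICT(A → n) = { 'n' }
For A':
  PREDICT(A' → c A) = { 'c' }
  PREDICT(A' → ε) = { $, 'c' }
L has a single production, so nothing to check there.

Conflict found: Predict set conflict for A': { 'c' }
The grammar is NOT LL(1).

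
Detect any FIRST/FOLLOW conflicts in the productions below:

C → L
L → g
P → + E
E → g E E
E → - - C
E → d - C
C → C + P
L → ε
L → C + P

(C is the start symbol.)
A FIRST/FOLLOW conflict occurs when a non-terminal N has a nullable alternative N → β (β ⇒* ε) and another alternative N → α with FIRST(α) ∩ FOLLOW(N) ≠ ∅: on such a lookahead the parser cannot decide between expanding α and letting N vanish via β.

Nullable non-terminals: C, L.
FIRST sets used below: FIRST(L) = { '+', 'g', ε }, FIRST(C) = { '+', 'g', ε }

C: nullable alternative(s) C → L; FOLLOW(C) = { $, '+', '-', 'd', 'g' }
  C → L: FIRST \ {ε} = { '+', 'g' } — this is the only nullable alternative, skip
  C → C + P: FIRST \ {ε} = { '+', 'g' } — overlaps FOLLOW(C) on { '+', 'g' }: CONFLICT

L: nullable alternative(s) L → ε; FOLLOW(L) = { $, '+', '-', 'd', 'g' }
  L → g: FIRST \ {ε} = { 'g' } — overlaps FOLLOW(L) on { 'g' }: CONFLICT
  L → ε: FIRST \ {ε} = { } — this is the only nullable alternative, skip
  L → C + P: FIRST \ {ε} = { '+', 'g' } — overlaps FOLLOW(L) on { '+', 'g' }: CONFLICT

E, P have no nullable alternative, so no FIRST/FOLLOW check is needed there.

So the grammar has 3 FIRST/FOLLOW conflicts (marked CONFLICT above).

Answer: Yes. C → C '+' P with FOLLOW(C) on { '+', 'g' }; L → g with FOLLOW(L) on { 'g' }; L → C '+' P with FOLLOW(L) on { '+', 'g' }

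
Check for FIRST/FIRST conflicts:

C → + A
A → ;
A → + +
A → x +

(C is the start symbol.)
No FIRST/FIRST conflicts.

A FIRST/FIRST conflict occurs when two productions N → α and N → β for the same non-terminal have FIRST(α) ∩ FIRST(β) ≠ ∅ (with ε ∈ FIRST of a nullable right-hand side, so two nullable alternatives also conflict).

Productions for A:
  A → ;: FIRST = { ';' }
  A → + +: FIRST = { '+' }
  A → x +: FIRST = { 'x' }
C has only one production, so no FIRST/FIRST conflict is possible there.

All alternatives of each non-terminal have pairwise disjoint FIRST sets.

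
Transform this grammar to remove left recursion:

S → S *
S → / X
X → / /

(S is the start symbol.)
S → / X S'
S' → * S'
S' → ε
X → / /

S is directly left-recursive. The standard transformation for
  A → A α₁ | ... | A α_m | β₁ | ... | β_n
is
  A  → β₁ A' | ... | β_n A'
  A' → α₁ A' | ... | α_m A' | ε

S → / X becomes S → / X S'
S → S * becomes S' → * S'
Add S' → ε

Productions for other non-terminals are unchanged:
  X → / /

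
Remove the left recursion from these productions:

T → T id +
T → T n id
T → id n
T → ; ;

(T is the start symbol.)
T is directly left-recursive. The standard transformation for
  A → A α₁ | ... | A α_m | β₁ | ... | β_n
is
  A  → β₁ A' | ... | β_n A'
  A' → α₁ A' | ... | α_m A' | ε

T → id n becomes T → id n T'
T → ; ; becomes T → ; ; T'
T → T id + becomes T' → id + T'
T → T n id becomes T' → n id T'
Add T' → ε

Resulting grammar:
T → id n T'
T → ; ; T'
T' → id + T'
T' → n id T'
T' → ε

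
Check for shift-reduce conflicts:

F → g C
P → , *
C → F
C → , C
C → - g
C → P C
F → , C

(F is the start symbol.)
A shift-reduce conflict occurs when an LR(0) state has both:
  - a complete (reduce) item [A → α .] (dot at the end), and
  - a shift item [B → β . c γ] (dot before a terminal).

Augment with F' → F and build the canonical LR(0) collection (I0 = CLOSURE({[F' → . F]}), then GOTO on every symbol after a dot until no new states appear). It has 14 states:
  I0: { [F → . , C], [F → . g C], [F' → . F] }  — shift
  I1: { [C → . , C], [C → . - g], [C → . F], [C → . P C], [F → , . C], [F → . , C], [F → . g C], [P → . , *] }  — shift
  I2: { [F' → F .] }  — accept
  I3: { [C → . , C], [C → . - g], [C → . F], [C → . P C], [F → . , C], [F → . g C], [F → g . C], [P → . , *] }  — shift
  I4: { [C → , . C], [C → . , C], [C → . - g], [C → . F], [C → . P C], [F → , . C], [F → . , C], [F → . g C], [P → , . *], [P → . , *] }  — shift
  I5: { [C → - . g] }  — shift
  I6: { [F → g C .] }  — reduce
  I7: { [C → F .] }  — reduce
  I8: { [C → . , C], [C → . - g], [C → . F], [C → . P C], [C → P . C], [F → . , C], [F → . g C], [P → . , *] }  — shift
  I9: { [C → P C .] }  — reduce
  I10: { [C → - g .] }  — reduce
  I11: { [P → , * .] }  — reduce
  I12: { [C → , C .], [F → , C .] }  — 2 reduces
  I13: { [F → , C .] }  — reduce

No state contains both a complete item and a shift item.

Answer: No shift-reduce conflicts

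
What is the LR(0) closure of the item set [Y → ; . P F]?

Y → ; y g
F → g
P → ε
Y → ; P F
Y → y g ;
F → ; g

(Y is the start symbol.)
To compute CLOSURE, for each item [A → α.Bβ] where B is a non-terminal, add [B → .γ] for all productions B → γ; repeat for the newly added items until nothing changes.

Start with: [Y → ; . P F]
  [Y → ; . P F] has the dot before P: add [P → .]
No further items can be added.

CLOSURE = { [P → .], [Y → ; . P F] }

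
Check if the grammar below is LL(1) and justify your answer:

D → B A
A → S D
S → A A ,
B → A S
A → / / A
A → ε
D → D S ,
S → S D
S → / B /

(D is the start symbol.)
Relevant sets:
  FIRST(B) = { ',', '/' }
  FIRST(D) = { ',', '/' }
  FIRST(S) = { ',', '/' }
  FIRST(A) = { ',', '/', ε }
  FOLLOW(A) = { $, ',', '/' }

For D:
  PREDICT(D → B A) = { ',', '/' }
  PREDICT(D → D S ',') = { ',', '/' }
For A:
  PREDICT(A → S D) = { ',', '/' }
  PREDICT(A → '/' '/' A) = { '/' }
  PREDICT(A → ε) = { $, ',', '/' }
For S:
  PREDICT(S → A A ',') = { ',', '/' }
  PREDICT(S → S D) = { ',', '/' }
  PREDICT(S → '/' B '/') = { '/' }
B has a single production, so nothing to check there.

Conflict found: Predict set conflict for D: { ',', '/' }
The grammar is NOT LL(1).

Answer: No. Predict set conflict for D: { ',', '/' }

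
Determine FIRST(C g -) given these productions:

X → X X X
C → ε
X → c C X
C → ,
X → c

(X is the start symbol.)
{ ',', 'g' }

FIRST sets of the non-terminals involved (from the grammar, by fixed-point iteration):
  FIRST(C) = { ',', ε }

To compute FIRST(C g -), process the symbols left to right:
Symbol C is a non-terminal. Add FIRST(C) \ {ε} = { ',' }
C is nullable (ε ∈ FIRST(C)), continue to the next symbol.
Symbol g is a terminal. Add 'g' and stop.
FIRST(C g -) = { ',', 'g' }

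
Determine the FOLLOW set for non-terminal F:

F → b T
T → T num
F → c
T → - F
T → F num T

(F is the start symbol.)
F is the start symbol, so $ ∈ FOLLOW(F).
In T → - F: F is at the end, add FOLLOW(T)
In T → F num T: F is followed by num T, add FIRST(num T) \ {ε} = { 'num' }

The FOLLOW sets referred to above (computed the same way, to a fixed point):
  FOLLOW(T) = { $, 'num' }

Taking the union: FOLLOW(F) = { $, 'num' }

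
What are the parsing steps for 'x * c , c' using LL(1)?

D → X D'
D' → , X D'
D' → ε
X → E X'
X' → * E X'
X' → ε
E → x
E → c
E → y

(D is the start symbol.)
LL(1) parsing maintains a stack (initially the start symbol over $) and the input. At each step: if the stack top is a terminal, match it against the current input token; if it is a non-terminal N, replace it with the RHS of M[N, lookahead] (the unique production whose predict set contains the lookahead).

Stack is shown with the top on the left.

Stack        Input        Action
--------------------------------
D $          x * c , c $  output D → X D'
X D' $       x * c , c $  output X → E X'
E X' D' $    x * c , c $  output E → x
x X' D' $    x * c , c $  match 'x'
X' D' $      * c , c $    output X' → * E X'
* E X' D' $  * c , c $    match '*'
E X' D' $    c , c $      output E → c
c X' D' $    c , c $      match 'c'
X' D' $      , c $        output X' → ε
D' $         , c $        output D' → , X D'
, X D' $     , c $        match ','
X D' $       c $          output X → E X'
E X' D' $    c $          output E → c
c X' D' $    c $          match 'c'
X' D' $      $            output X' → ε
D' $         $            output D' → ε
$            $            accept

The string is accepted.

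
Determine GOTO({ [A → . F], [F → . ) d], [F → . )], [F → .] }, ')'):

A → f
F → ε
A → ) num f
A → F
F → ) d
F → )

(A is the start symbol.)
{ [F → ) . d], [F → ) .] }

GOTO(I, ')') = CLOSURE({ [A → αX.β] : [A → α.Xβ] ∈ I, X = ')' })

Items with dot before ')', with the dot advanced:
  [F → . )] → [F → ) .]
  [F → . ) d] → [F → ) . d]
Closure adds nothing (no advanced item has the dot before a non-terminal).

GOTO = { [F → ) . d], [F → ) .] }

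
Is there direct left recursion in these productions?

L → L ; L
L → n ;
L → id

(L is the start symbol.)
Yes, L is left-recursive

Direct left recursion occurs when N → N α for some non-terminal N (the right-hand side begins with the left-hand side itself).

L → L ; L: LEFT RECURSIVE (starts with L)
L → n ;: starts with n
L → id: starts with id

The grammar has direct left recursion on: L.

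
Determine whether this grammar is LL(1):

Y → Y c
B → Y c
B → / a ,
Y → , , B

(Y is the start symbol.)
Relevant sets:
  FIRST(Y) = { ',' }

For Y:
  PREDICT(Y → Y c) = { ',' }
  PREDICT(Y → ',' ',' B) = { ',' }
For B:
  PREDICT(B → Y c) = { ',' }
  PREDICT(B → '/' a ',') = { '/' }

Conflict found: Predict set conflict for Y: { ',' }
The grammar is NOT LL(1).

Answer: No. Predict set conflict for Y: { ',' }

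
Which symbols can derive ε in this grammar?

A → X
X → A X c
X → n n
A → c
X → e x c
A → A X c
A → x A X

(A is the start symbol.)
None

There are no ε-productions, so no non-terminal can derive ε.
No non-terminals are nullable.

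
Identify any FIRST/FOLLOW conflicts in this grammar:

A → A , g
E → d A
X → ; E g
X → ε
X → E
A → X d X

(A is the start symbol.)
Yes. X → E with FOLLOW(X) on { 'd' }

A FIRST/FOLLOW conflict occurs when a non-terminal N has a nullable alternative N → β (β ⇒* ε) and another alternative N → α with FIRST(α) ∩ FOLLOW(N) ≠ ∅: on such a lookahead the parser cannot decide between expanding α and letting N vanish via β.

Nullable non-terminals: X.
FIRST sets used below: FIRST(E) = { 'd' }

X: nullable alternative(s) X → ε; FOLLOW(X) = { $, ',', 'd', 'g' }
  X → ; E g: FIRST \ {ε} = { ';' } — disjoint from FOLLOW(X)
  X → ε: FIRST \ {ε} = { } — this is the only nullable alternative, skip
  X → E: FIRST \ {ε} = { 'd' } — overlaps FOLLOW(X) on { 'd' }: CONFLICT

A, E have no nullable alternative, so no FIRST/FOLLOW check is needed there.

So the grammar has 1 FIRST/FOLLOW conflict (marked CONFLICT above).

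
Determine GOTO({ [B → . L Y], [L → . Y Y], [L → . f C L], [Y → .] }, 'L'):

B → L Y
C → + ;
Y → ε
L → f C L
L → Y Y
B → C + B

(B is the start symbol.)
GOTO(I, 'L') = CLOSURE({ [A → αX.β] : [A → α.Xβ] ∈ I, X = 'L' })

Items with dot before 'L', with the dot advanced:
  [B → . L Y] → [B → L . Y]
Closure of the advanced items:
  [B → L . Y] has the dot before Y: add [Y → .]

GOTO = { [B → L . Y], [Y → .] }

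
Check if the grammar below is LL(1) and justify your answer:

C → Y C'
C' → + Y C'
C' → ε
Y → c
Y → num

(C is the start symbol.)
A grammar is LL(1) if for each non-terminal N with multiple productions, the predict sets of those productions are pairwise disjoint, where PREDICT(N → α) = (FIRST(α) \ {ε}) ∪ (FOLLOW(N) if α ⇒* ε).

Relevant sets:
  FOLLOW(C') = { $ }

For C':
  PREDICT(C' → '+' Y C') = { '+' }
  PREDICT(C' → ε) = { $ }
For Y:
  PREDICT(Y → c) = { 'c' }
  PREDICT(Y → num) = { 'num' }
C has a single production, so nothing to check there.

All predict sets are disjoint. The grammar IS LL(1).

Answer: Yes, the grammar is LL(1).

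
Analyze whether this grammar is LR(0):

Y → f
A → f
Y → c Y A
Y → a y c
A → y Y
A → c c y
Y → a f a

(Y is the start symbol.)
A grammar is LR(0) if no state in the canonical LR(0) collection has:
  - both a shift item (dot before a terminal) and a complete item (shift-reduce conflict), or
  - two or more complete items (reduce-reduce conflict; the accept item [Y' → Y .] counts as a complete item here).

Augment with Y' → Y and build the canonical LR(0) collection (I0 = CLOSURE({[Y' → . Y]}), then GOTO on every symbol after a dot until no new states appear). It has 17 states:
  I0: { [Y → . a f a], [Y → . a y c], [Y → . c Y A], [Y → . f], [Y' → . Y] }  — shift
  I1: { [Y' → Y .] }  — accept
  I2: { [Y → a . f a], [Y → a . y c] }  — shift
  I3: { [Y → . a f a], [Y → . a y c], [Y → . c Y A], [Y → . f], [Y → c . Y A] }  — shift
  I4: { [Y → f .] }  — reduce
  I5: { [A → . c c y], [A → . f], [A → . y Y], [Y → c Y . A] }  — shift
  I6: { [Y → c Y A .] }  — reduce
  I7: { [A → c . c y] }  — shift
  I8: { [A → f .] }  — reduce
  I9: { [A → y . Y], [Y → . a f a], [Y → . a y c], [Y → . c Y A], [Y → . f] }  — shift
  I10: { [A → y Y .] }  — reduce
  I11: { [A → c c . y] }  — shift
  I12: { [A → c c y .] }  — reduce
  I13: { [Y → a f . a] }  — shift
  I14: { [Y → a y . c] }  — shift
  I15: { [Y → a y c .] }  — reduce
  I16: { [Y → a f a .] }  — reduce

Every state is either a pure shift/goto state or contains exactly one complete item and nothing to shift — no conflicts. The grammar is LR(0).

Answer: Yes, the grammar is LR(0)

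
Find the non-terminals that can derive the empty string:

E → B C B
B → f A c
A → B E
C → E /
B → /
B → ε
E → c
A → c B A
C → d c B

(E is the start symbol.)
A non-terminal is nullable if it can derive ε (the empty string): either it has an ε-production, or it has a production whose right-hand side consists entirely of nullable non-terminals.

ε-productions: B → ε
So B is immediately nullable.
No further non-terminal can be added: every production for the remaining non-terminals contains a terminal or a non-nullable non-terminal.
Nullable = { 'B' }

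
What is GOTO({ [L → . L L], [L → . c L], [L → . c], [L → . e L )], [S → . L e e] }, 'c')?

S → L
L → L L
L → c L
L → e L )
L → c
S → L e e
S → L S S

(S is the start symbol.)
{ [L → . L L], [L → . c L], [L → . c], [L → . e L )], [L → c . L], [L → c .] }

GOTO(I, 'c') = CLOSURE({ [A → αX.β] : [A → α.Xβ] ∈ I, X = 'c' })

Items with dot before 'c', with the dot advanced:
  [L → . c] → [L → c .]
  [L → . c L] → [L → c . L]
Closure of the advanced items:
  [L → c . L] has the dot before L: add [L → . L L], [L → . c L], [L → . e L )], [L → . c]

GOTO = { [L → . L L], [L → . c L], [L → . c], [L → . e L )], [L → c . L], [L → c .] }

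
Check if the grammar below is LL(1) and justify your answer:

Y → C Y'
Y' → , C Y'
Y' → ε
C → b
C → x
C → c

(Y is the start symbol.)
Relevant sets:
  FOLLOW(Y') = { $ }

For Y':
  PREDICT(Y' → ',' C Y') = { ',' }
  PREDICT(Y' → ε) = { $ }
For C:
  PREDICT(C → b) = { 'b' }
  PREDICT(C → x) = { 'x' }
  PREDICT(C → c) = { 'c' }
Y has a single production, so nothing to check there.

All predict sets are disjoint. The grammar IS LL(1).

Answer: Yes, the grammar is LL(1).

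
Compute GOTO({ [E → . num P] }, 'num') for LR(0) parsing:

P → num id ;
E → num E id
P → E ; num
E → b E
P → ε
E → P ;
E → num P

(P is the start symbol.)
GOTO(I, 'num') = CLOSURE({ [A → αX.β] : [A → α.Xβ] ∈ I, X = 'num' })

Items with dot before 'num', with the dot advanced:
  [E → . num P] → [E → num . P]
Closure of the advanced items:
  [E → num . P] has the dot before P: add [P → . num id ;], [P → . E ; num], [P → .]
  [P → . E ; num] has the dot before E: add [E → . num E id], [E → . b E], [E → . P ;], [E → . num P]

GOTO = { [E → . P ;], [E → . b E], [E → . num E id], [E → . num P], [E → num . P], [P → . E ; num], [P → . num id ;], [P → .] }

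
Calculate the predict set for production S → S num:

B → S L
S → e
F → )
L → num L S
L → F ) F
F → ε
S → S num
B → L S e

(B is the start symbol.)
{ 'e' }

PREDICT(S → S num) = (FIRST(RHS) \ {ε}) ∪ (FOLLOW(S) if ε ∈ FIRST(RHS), i.e. RHS ⇒* ε)
FIRST(S) = { 'e' }
FIRST(S num) = { 'e' }
ε ∉ FIRST(S num), so FOLLOW(S) is not added.
PREDICT(S → S num) = { 'e' }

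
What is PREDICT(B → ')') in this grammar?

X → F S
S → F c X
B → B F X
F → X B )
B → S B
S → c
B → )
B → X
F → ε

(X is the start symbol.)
PREDICT(B → ')') = (FIRST(RHS) \ {ε}) ∪ (FOLLOW(B) if ε ∈ FIRST(RHS), i.e. RHS ⇒* ε)
FIRST(')') = { ')' }
ε ∉ FIRST(')'), so FOLLOW(B) is not added.
PREDICT(B → ')') = { ')' }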